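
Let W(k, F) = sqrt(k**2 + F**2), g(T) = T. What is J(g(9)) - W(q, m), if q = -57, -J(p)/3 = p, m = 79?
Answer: -27 - sqrt(9490) ≈ -124.42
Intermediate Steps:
J(p) = -3*p
W(k, F) = sqrt(F**2 + k**2)
J(g(9)) - W(q, m) = -3*9 - sqrt(79**2 + (-57)**2) = -27 - sqrt(6241 + 3249) = -27 - sqrt(9490)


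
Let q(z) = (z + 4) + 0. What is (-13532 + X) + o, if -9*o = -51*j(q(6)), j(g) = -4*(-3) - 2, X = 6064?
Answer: -22234/3 ≈ -7411.3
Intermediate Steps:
q(z) = 4 + z (q(z) = (4 + z) + 0 = 4 + z)
j(g) = 10 (j(g) = 12 - 2 = 10)
o = 170/3 (o = -(-17)*10/3 = -1/9*(-510) = 170/3 ≈ 56.667)
(-13532 + X) + o = (-13532 + 6064) + 170/3 = -7468 + 170/3 = -22234/3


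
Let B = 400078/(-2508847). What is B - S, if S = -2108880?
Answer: 5290856861282/2508847 ≈ 2.1089e+6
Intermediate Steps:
B = -400078/2508847 (B = 400078*(-1/2508847) = -400078/2508847 ≈ -0.15947)
B - S = -400078/2508847 - 1*(-2108880) = -400078/2508847 + 2108880 = 5290856861282/2508847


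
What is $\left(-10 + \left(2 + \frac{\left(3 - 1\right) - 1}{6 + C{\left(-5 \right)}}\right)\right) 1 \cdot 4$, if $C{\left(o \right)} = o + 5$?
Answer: $- \frac{94}{3} \approx -31.333$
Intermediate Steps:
$C{\left(o \right)} = 5 + o$
$\left(-10 + \left(2 + \frac{\left(3 - 1\right) - 1}{6 + C{\left(-5 \right)}}\right)\right) 1 \cdot 4 = \left(-10 + \left(2 + \frac{\left(3 - 1\right) - 1}{6 + \left(5 - 5\right)}\right)\right) 1 \cdot 4 = \left(-10 + \left(2 + \frac{2 - 1}{6 + 0}\right)\right) 4 = \left(-10 + \left(2 + 1 \cdot \frac{1}{6}\right)\right) 4 = \left(-10 + \left(2 + \frac{1}{6}\right)\right) 4 = \left(-10 + \frac{13}{6}\right) 4 = \left(- \frac{47}{6}\right) 4 = - \frac{94}{3}$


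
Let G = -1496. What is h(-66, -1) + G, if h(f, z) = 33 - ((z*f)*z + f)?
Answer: -1331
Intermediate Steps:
h(f, z) = 33 - f - f*z**2 (h(f, z) = 33 - ((f*z)*z + f) = 33 - (f*z**2 + f) = 33 - (f + f*z**2) = 33 + (-f - f*z**2) = 33 - f - f*z**2)
h(-66, -1) + G = (33 - 1*(-66) - 1*(-66)*(-1)**2) - 1496 = (33 + 66 - 1*(-66)*1) - 1496 = (33 + 66 + 66) - 1496 = 165 - 1496 = -1331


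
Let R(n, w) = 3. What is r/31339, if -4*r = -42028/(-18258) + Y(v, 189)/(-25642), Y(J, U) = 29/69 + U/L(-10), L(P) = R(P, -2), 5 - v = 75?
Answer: -3095006639/168728355356946 ≈ -1.8343e-5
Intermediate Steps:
v = -70 (v = 5 - 1*75 = 5 - 75 = -70)
L(P) = 3
Y(J, U) = 29/69 + U/3
r = -3095006639/5383973814 (r = -(-42028/(-18258) + (29/69 + (⅓)*189)/(-25642))/4 = -(-42028*(-1/18258) + (29/69 + 63)*(-1/25642))/4 = -(21014/9129 + (4376/69)*(-1/25642))/4 = -(21014/9129 - 2188/884649)/4 = -¼*6190013278/2691986907 = -3095006639/5383973814 ≈ -0.57486)
r/31339 = -3095006639/5383973814/31339 = -3095006639/5383973814*1/31339 = -3095006639/168728355356946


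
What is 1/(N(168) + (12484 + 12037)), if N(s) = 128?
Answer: 1/24649 ≈ 4.0570e-5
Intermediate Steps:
1/(N(168) + (12484 + 12037)) = 1/(128 + (12484 + 12037)) = 1/(128 + 24521) = 1/24649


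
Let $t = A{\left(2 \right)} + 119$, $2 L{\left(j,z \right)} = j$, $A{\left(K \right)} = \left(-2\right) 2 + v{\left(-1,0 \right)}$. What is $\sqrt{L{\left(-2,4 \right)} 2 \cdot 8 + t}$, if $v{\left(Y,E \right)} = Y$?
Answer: $7 \sqrt{2} \approx 9.8995$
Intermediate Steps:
$A{\left(K \right)} = -5$ ($A{\left(K \right)} = \left(-2\right) 2 - 1 = -4 - 1 = -5$)
$L{\left(j,z \right)} = \frac{j}{2}$
$t = 114$ ($t = -5 + 119 = 114$)
$\sqrt{L{\left(-2,4 \right)} 2 \cdot 8 + t} = \sqrt{\frac{1}{2} \left(-2\right) 2 \cdot 8 + 114} = \sqrt{\left(-1\right) 2 \cdot 8 + 114} = \sqrt{\left(-2\right) 8 + 114} = \sqrt{-16 + 114} = \sqrt{98} = 7 \sqrt{2}$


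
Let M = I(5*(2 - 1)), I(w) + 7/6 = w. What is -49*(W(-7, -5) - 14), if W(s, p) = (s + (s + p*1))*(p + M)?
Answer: -2401/6 ≈ -400.17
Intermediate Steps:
I(w) = -7/6 + w
M = 23/6 (M = -7/6 + 5*(2 - 1) = -7/6 + 5*1 = -7/6 + 5 = 23/6 ≈ 3.8333)
W(s, p) = (23/6 + p)*(p + 2*s) (W(s, p) = (s + (s + p*1))*(p + 23/6) = (s + (s + p))*(23/6 + p) = (s + (p + s))*(23/6 + p) = (p + 2*s)*(23/6 + p) = (23/6 + p)*(p + 2*s))
-49*(W(-7, -5) - 14) = -49*(((-5)**2 + (23/3)*(-7) + (23/6)*(-5) + 2*(-5)*(-7)) - 14) = -49*((25 - 161/3 - 115/6 + 70) - 14) = -49*(133/6 - 14) = -49*49/6 = -2401/6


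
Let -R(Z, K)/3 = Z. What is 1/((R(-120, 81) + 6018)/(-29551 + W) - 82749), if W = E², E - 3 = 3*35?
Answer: -17887/1480137741 ≈ -1.2085e-5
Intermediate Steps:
E = 108 (E = 3 + 3*35 = 3 + 105 = 108)
R(Z, K) = -3*Z
W = 11664 (W = 108² = 11664)
1/((R(-120, 81) + 6018)/(-29551 + W) - 82749) = 1/((-3*(-120) + 6018)/(-29551 + 11664) - 82749) = 1/((360 + 6018)/(-17887) - 82749) = 1/(6378*(-1/17887) - 82749) = 1/(-6378/17887 - 82749) = 1/(-1480137741/17887) = -17887/1480137741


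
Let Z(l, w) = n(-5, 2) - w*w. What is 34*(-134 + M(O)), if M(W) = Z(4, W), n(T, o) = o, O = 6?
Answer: -5712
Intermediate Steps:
Z(l, w) = 2 - w² (Z(l, w) = 2 - w*w = 2 - w²)
M(W) = 2 - W²
34*(-134 + M(O)) = 34*(-134 + (2 - 1*6²)) = 34*(-134 + (2 - 1*36)) = 34*(-134 + (2 - 36)) = 34*(-134 - 34) = 34*(-168) = -5712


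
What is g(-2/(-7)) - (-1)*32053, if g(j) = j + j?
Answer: 224375/7 ≈ 32054.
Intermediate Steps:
g(j) = 2*j
g(-2/(-7)) - (-1)*32053 = 2*(-2/(-7)) - (-1)*32053 = 2*(-⅐*(-2)) - 1*(-32053) = 2*(2/7) + 32053 = 4/7 + 32053 = 224375/7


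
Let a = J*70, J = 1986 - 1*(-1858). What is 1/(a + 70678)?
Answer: 1/339758 ≈ 2.9433e-6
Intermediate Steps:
J = 3844 (J = 1986 + 1858 = 3844)
a = 269080 (a = 3844*70 = 269080)
1/(a + 70678) = 1/(269080 + 70678) = 1/339758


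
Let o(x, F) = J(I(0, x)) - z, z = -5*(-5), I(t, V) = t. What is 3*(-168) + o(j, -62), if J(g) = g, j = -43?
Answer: -529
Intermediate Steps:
z = 25
o(x, F) = -25 (o(x, F) = 0 - 1*25 = 0 - 25 = -25)
3*(-168) + o(j, -62) = 3*(-168) - 25 = -504 - 25 = -529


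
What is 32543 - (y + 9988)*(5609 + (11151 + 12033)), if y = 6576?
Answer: -476894709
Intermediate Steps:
32543 - (y + 9988)*(5609 + (11151 + 12033)) = 32543 - (6576 + 9988)*(5609 + (11151 + 12033)) = 32543 - 16564*(5609 + 23184) = 32543 - 16564*28793 = 32543 - 1*476927252 = 32543 - 476927252 = -476894709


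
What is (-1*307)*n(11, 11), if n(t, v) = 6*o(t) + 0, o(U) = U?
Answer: -20262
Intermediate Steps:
n(t, v) = 6*t (n(t, v) = 6*t + 0 = 6*t)
(-1*307)*n(11, 11) = (-1*307)*(6*11) = -307*66 = -20262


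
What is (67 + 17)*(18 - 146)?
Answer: -10752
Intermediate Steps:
(67 + 17)*(18 - 146) = 84*(-128) = -10752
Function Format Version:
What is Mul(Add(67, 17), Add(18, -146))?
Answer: -10752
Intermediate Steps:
Mul(Add(67, 17), Add(18, -146)) = Mul(84, -128) = -10752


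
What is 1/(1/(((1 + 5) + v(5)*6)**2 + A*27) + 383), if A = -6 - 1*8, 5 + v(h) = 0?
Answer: 198/75835 ≈ 0.0026109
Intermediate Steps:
v(h) = -5 (v(h) = -5 + 0 = -5)
A = -14 (A = -6 - 8 = -14)
1/(1/(((1 + 5) + v(5)*6)**2 + A*27) + 383) = 1/(1/(((1 + 5) - 5*6)**2 - 14*27) + 383) = 1/(1/((6 - 30)**2 - 378) + 383) = 1/(1/((-24)**2 - 378) + 383) = 1/(1/(576 - 378) + 383) = 1/(1/198 + 383) = 1/(75835/198) = 198/75835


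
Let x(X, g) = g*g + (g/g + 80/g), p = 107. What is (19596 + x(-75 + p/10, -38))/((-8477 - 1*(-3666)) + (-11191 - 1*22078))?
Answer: -399739/723520 ≈ -0.55249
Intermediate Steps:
x(X, g) = 1 + g**2 + 80/g (x(X, g) = g**2 + (1 + 80/g) = 1 + g**2 + 80/g)
(19596 + x(-75 + p/10, -38))/((-8477 - 1*(-3666)) + (-11191 - 1*22078)) = (19596 + (80 - 38 + (-38)**3)/(-38))/((-8477 - 1*(-3666)) + (-11191 - 1*22078)) = (19596 - (80 - 38 - 54872)/38)/((-8477 + 3666) + (-11191 - 22078)) = (19596 - 1/38*(-54830))/(-4811 - 33269) = (19596 + 27415/19)/(-38080) = (399739/19)*(-1/38080) = -399739/723520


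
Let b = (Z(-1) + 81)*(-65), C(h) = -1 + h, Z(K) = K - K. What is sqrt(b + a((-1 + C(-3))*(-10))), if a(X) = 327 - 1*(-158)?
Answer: 2*I*sqrt(1195) ≈ 69.138*I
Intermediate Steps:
Z(K) = 0
a(X) = 485 (a(X) = 327 + 158 = 485)
b = -5265 (b = (0 + 81)*(-65) = 81*(-65) = -5265)
sqrt(b + a((-1 + C(-3))*(-10))) = sqrt(-5265 + 485) = sqrt(-4780) = 2*I*sqrt(1195)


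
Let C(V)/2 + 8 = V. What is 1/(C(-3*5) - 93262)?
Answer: -1/93308 ≈ -1.0717e-5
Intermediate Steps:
C(V) = -16 + 2*V
1/(C(-3*5) - 93262) = 1/((-16 + 2*(-3*5)) - 93262) = 1/((-16 + 2*(-15)) - 93262) = 1/((-16 - 30) - 93262) = 1/(-46 - 93262) = 1/(-93308) = -1/93308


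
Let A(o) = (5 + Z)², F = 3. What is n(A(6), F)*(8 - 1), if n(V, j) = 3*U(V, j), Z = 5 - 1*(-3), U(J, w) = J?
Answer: 3549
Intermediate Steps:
Z = 8 (Z = 5 + 3 = 8)
A(o) = 169 (A(o) = (5 + 8)² = 13² = 169)
n(V, j) = 3*V
n(A(6), F)*(8 - 1) = (3*169)*(8 - 1) = 507*7 = 3549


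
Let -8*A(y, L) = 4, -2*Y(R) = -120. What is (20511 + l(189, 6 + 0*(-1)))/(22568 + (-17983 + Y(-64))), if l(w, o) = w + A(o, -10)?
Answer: 41399/9290 ≈ 4.4563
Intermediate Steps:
Y(R) = 60 (Y(R) = -1/2*(-120) = 60)
A(y, L) = -1/2 (A(y, L) = -1/8*4 = -1/2)
l(w, o) = -1/2 + w (l(w, o) = w - 1/2 = -1/2 + w)
(20511 + l(189, 6 + 0*(-1)))/(22568 + (-17983 + Y(-64))) = (20511 + (-1/2 + 189))/(22568 + (-17983 + 60)) = (20511 + 377/2)/(22568 - 17923) = (41399/2)/4645 = (41399/2)*(1/4645) = 41399/9290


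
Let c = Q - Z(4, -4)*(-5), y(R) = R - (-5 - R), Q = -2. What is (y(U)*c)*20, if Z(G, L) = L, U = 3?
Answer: -4840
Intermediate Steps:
y(R) = 5 + 2*R (y(R) = R + (5 + R) = 5 + 2*R)
c = -22 (c = -2 - (-4)*(-5) = -2 - 1*20 = -2 - 20 = -22)
(y(U)*c)*20 = ((5 + 2*3)*(-22))*20 = ((5 + 6)*(-22))*20 = (11*(-22))*20 = -242*20 = -4840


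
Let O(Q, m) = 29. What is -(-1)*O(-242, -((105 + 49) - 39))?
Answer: 29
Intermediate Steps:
-(-1)*O(-242, -((105 + 49) - 39)) = -(-1)*29 = -1*(-29) = 29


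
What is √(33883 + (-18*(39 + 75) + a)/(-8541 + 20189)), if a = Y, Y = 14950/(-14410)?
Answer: √149152421375811854/2098096 ≈ 184.07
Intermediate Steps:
Y = -1495/1441 (Y = 14950*(-1/14410) = -1495/1441 ≈ -1.0375)
a = -1495/1441 ≈ -1.0375
√(33883 + (-18*(39 + 75) + a)/(-8541 + 20189)) = √(33883 + (-18*(39 + 75) - 1495/1441)/(-8541 + 20189)) = √(33883 + (-18*114 - 1495/1441)/11648) = √(33883 + (-2052 - 1495/1441)*(1/11648)) = √(33883 - 2958427/1441*1/11648) = √(33883 - 2958427/16784768) = √(568715335717/16784768) = √149152421375811854/2098096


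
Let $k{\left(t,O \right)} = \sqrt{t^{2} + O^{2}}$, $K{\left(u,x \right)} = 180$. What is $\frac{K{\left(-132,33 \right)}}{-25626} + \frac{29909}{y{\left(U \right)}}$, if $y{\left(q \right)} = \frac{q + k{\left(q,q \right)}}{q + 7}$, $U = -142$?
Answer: $- \frac{17245085025}{606482} - \frac{4037715 \sqrt{2}}{142} \approx -68647.0$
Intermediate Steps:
$k{\left(t,O \right)} = \sqrt{O^{2} + t^{2}}$
$y{\left(q \right)} = \frac{q + \sqrt{2} \sqrt{q^{2}}}{7 + q}$ ($y{\left(q \right)} = \frac{q + \sqrt{q^{2} + q^{2}}}{q + 7} = \frac{q + \sqrt{2 q^{2}}}{7 + q} = \frac{q + \sqrt{2} \sqrt{q^{2}}}{7 + q}$)
$\frac{K{\left(-132,33 \right)}}{-25626} + \frac{29909}{y{\left(U \right)}} = \frac{180}{-25626} + \frac{29909}{\frac{1}{7 - 142} \left(-142 + \sqrt{2} \sqrt{\left(-142\right)^{2}}\right)} = 180 \left(- \frac{1}{25626}\right) + \frac{29909}{\frac{1}{-135} \left(-142 + \sqrt{2} \sqrt{20164}\right)} = - \frac{30}{4271} + \frac{29909}{\left(- \frac{1}{135}\right) \left(-142 + \sqrt{2} \cdot 142\right)} = - \frac{30}{4271} + \frac{29909}{\left(- \frac{1}{135}\right) \left(-142 + 142 \sqrt{2}\right)} = - \frac{30}{4271} + \frac{29909}{\frac{142}{135} - \frac{142 \sqrt{2}}{135}}$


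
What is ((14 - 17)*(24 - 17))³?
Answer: -9261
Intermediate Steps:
((14 - 17)*(24 - 17))³ = (-3*7)³ = (-21)³ = -9261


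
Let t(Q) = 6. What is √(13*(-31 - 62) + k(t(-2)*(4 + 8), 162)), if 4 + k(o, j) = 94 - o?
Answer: I*√1191 ≈ 34.511*I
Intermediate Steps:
k(o, j) = 90 - o (k(o, j) = -4 + (94 - o) = 90 - o)
√(13*(-31 - 62) + k(t(-2)*(4 + 8), 162)) = √(13*(-31 - 62) + (90 - 6*(4 + 8))) = √(13*(-93) + (90 - 6*12)) = √(-1209 + (90 - 1*72)) = √(-1209 + (90 - 72)) = √(-1209 + 18) = √(-1191) = I*√1191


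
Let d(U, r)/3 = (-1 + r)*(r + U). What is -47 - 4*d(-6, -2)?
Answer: -335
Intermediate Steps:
d(U, r) = 3*(-1 + r)*(U + r) (d(U, r) = 3*((-1 + r)*(r + U)) = 3*((-1 + r)*(U + r)) = 3*(-1 + r)*(U + r))
-47 - 4*d(-6, -2) = -47 - 4*(-3*(-6) - 3*(-2) + 3*(-2)**2 + 3*(-6)*(-2)) = -47 - 4*(18 + 6 + 3*4 + 36) = -47 - 4*(18 + 6 + 12 + 36) = -47 - 4*72 = -47 - 288 = -335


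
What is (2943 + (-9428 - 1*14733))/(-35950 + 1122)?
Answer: 10609/17414 ≈ 0.60922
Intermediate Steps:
(2943 + (-9428 - 1*14733))/(-35950 + 1122) = (2943 + (-9428 - 14733))/(-34828) = (2943 - 24161)*(-1/34828) = -21218*(-1/34828) = 10609/17414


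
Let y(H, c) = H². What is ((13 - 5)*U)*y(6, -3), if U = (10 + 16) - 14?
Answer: 3456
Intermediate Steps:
U = 12 (U = 26 - 14 = 12)
((13 - 5)*U)*y(6, -3) = ((13 - 5)*12)*6² = (8*12)*36 = 96*36 = 3456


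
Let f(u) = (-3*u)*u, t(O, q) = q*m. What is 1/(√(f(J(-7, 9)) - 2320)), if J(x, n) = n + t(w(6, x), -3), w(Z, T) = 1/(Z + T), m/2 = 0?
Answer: -I*√2563/2563 ≈ -0.019753*I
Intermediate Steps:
m = 0 (m = 2*0 = 0)
w(Z, T) = 1/(T + Z)
t(O, q) = 0 (t(O, q) = q*0 = 0)
J(x, n) = n (J(x, n) = n + 0 = n)
f(u) = -3*u²
1/(√(f(J(-7, 9)) - 2320)) = 1/(√(-3*9² - 2320)) = 1/(√(-3*81 - 2320)) = 1/(√(-243 - 2320)) = 1/(√(-2563)) = 1/(I*√2563) = -I*√2563/2563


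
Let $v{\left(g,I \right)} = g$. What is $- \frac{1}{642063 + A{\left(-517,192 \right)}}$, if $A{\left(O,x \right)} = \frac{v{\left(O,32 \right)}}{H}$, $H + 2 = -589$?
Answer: $- \frac{591}{379459750} \approx -1.5575 \cdot 10^{-6}$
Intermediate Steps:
$H = -591$ ($H = -2 - 589 = -591$)
$A{\left(O,x \right)} = - \frac{O}{591}$ ($A{\left(O,x \right)} = \frac{O}{-591} = O \left(- \frac{1}{591}\right) = - \frac{O}{591}$)
$- \frac{1}{642063 + A{\left(-517,192 \right)}} = - \frac{1}{642063 - - \frac{517}{591}} = - \frac{1}{642063 + \frac{517}{591}} = - \frac{1}{\frac{379459750}{591}} = \left(-1\right) \frac{591}{379459750} = - \frac{591}{379459750}$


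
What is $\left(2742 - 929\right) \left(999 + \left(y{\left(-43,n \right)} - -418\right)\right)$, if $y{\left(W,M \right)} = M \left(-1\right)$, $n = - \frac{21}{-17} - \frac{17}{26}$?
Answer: $\frac{1135041341}{442} \approx 2.568 \cdot 10^{6}$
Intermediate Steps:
$n = \frac{257}{442}$ ($n = \left(-21\right) \left(- \frac{1}{17}\right) - \frac{17}{26} = \frac{21}{17} - \frac{17}{26} = \frac{257}{442} \approx 0.58145$)
$y{\left(W,M \right)} = - M$
$\left(2742 - 929\right) \left(999 + \left(y{\left(-43,n \right)} - -418\right)\right) = \left(2742 - 929\right) \left(999 - - \frac{184499}{442}\right) = 1813 \left(999 + \left(- \frac{257}{442} + 418\right)\right) = 1813 \left(999 + \frac{184499}{442}\right) = 1813 \cdot \frac{626057}{442} = \frac{1135041341}{442}$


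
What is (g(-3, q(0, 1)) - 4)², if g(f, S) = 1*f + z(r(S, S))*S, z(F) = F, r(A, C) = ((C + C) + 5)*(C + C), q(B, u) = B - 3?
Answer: 625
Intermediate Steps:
q(B, u) = -3 + B
r(A, C) = 2*C*(5 + 2*C) (r(A, C) = (2*C + 5)*(2*C) = (5 + 2*C)*(2*C) = 2*C*(5 + 2*C))
g(f, S) = f + 2*S²*(5 + 2*S) (g(f, S) = 1*f + (2*S*(5 + 2*S))*S = f + 2*S²*(5 + 2*S))
(g(-3, q(0, 1)) - 4)² = ((-3 + (-3 + 0)²*(10 + 4*(-3 + 0))) - 4)² = ((-3 + (-3)²*(10 + 4*(-3))) - 4)² = ((-3 + 9*(10 - 12)) - 4)² = ((-3 + 9*(-2)) - 4)² = ((-3 - 18) - 4)² = (-21 - 4)² = (-25)² = 625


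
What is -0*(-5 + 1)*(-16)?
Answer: 0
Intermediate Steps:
-0*(-5 + 1)*(-16) = -0*(-4)*(-16) = -33*0*(-16) = 0*(-16) = 0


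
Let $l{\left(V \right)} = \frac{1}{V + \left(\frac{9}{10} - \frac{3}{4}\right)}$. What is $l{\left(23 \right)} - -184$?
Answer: $\frac{85212}{463} \approx 184.04$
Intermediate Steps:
$l{\left(V \right)} = \frac{1}{\frac{3}{20} + V}$ ($l{\left(V \right)} = \frac{1}{V + \left(9 \cdot \frac{1}{10} - \frac{3}{4}\right)} = \frac{1}{V + \left(\frac{9}{10} - \frac{3}{4}\right)} = \frac{1}{V + \frac{3}{20}} = \frac{1}{\frac{3}{20} + V}$)
$l{\left(23 \right)} - -184 = \frac{20}{3 + 20 \cdot 23} - -184 = \frac{20}{3 + 460} + 184 = \frac{20}{463} + 184 = \frac{85212}{463}$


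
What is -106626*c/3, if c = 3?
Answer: -106626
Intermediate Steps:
-106626*c/3 = -319878/3 = -106626*1 = -106626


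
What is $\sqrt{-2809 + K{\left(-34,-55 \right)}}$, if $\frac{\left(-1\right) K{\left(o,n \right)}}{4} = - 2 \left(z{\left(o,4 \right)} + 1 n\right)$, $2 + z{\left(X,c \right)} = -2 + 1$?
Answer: $i \sqrt{3273} \approx 57.21 i$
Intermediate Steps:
$z{\left(X,c \right)} = -3$ ($z{\left(X,c \right)} = -2 + \left(-2 + 1\right) = -2 - 1 = -3$)
$K{\left(o,n \right)} = -24 + 8 n$ ($K{\left(o,n \right)} = - 4 \left(- 2 \left(-3 + 1 n\right)\right) = - 4 \left(- 2 \left(-3 + n\right)\right) = - 4 \left(6 - 2 n\right) = -24 + 8 n$)
$\sqrt{-2809 + K{\left(-34,-55 \right)}} = \sqrt{-2809 + \left(-24 + 8 \left(-55\right)\right)} = \sqrt{-2809 - 464} = \sqrt{-3273} = i \sqrt{3273}$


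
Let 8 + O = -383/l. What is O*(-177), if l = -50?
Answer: 3009/50 ≈ 60.180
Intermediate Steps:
O = -17/50 (O = -8 - 383/(-50) = -8 - 383*(-1/50) = -8 + 383/50 = -17/50 ≈ -0.34000)
O*(-177) = -17/50*(-177) = 3009/50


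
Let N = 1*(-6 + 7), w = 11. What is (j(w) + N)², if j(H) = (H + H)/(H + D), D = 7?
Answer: 400/81 ≈ 4.9383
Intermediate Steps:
N = 1 (N = 1*1 = 1)
j(H) = 2*H/(7 + H) (j(H) = (H + H)/(H + 7) = (2*H)/(7 + H) = 2*H/(7 + H))
(j(w) + N)² = (2*11/(7 + 11) + 1)² = (2*11/18 + 1)² = (2*11*(1/18) + 1)² = (11/9 + 1)² = (20/9)² = 400/81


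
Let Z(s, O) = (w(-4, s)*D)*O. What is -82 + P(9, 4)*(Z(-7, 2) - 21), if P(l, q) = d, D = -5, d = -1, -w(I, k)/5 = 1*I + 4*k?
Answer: 1539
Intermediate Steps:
w(I, k) = -20*k - 5*I (w(I, k) = -5*(1*I + 4*k) = -5*(I + 4*k) = -20*k - 5*I)
P(l, q) = -1
Z(s, O) = O*(-100 + 100*s) (Z(s, O) = ((-20*s - 5*(-4))*(-5))*O = ((-20*s + 20)*(-5))*O = ((20 - 20*s)*(-5))*O = (-100 + 100*s)*O = O*(-100 + 100*s))
-82 + P(9, 4)*(Z(-7, 2) - 21) = -82 - (100*2*(-1 - 7) - 21) = -82 - (100*2*(-8) - 21) = -82 - (-1600 - 21) = -82 - 1*(-1621) = -82 + 1621 = 1539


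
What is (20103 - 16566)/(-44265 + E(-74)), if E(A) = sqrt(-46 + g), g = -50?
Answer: -52188435/653130107 - 4716*I*sqrt(6)/653130107 ≈ -0.079905 - 1.7687e-5*I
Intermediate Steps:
E(A) = 4*I*sqrt(6) (E(A) = sqrt(-46 - 50) = sqrt(-96) = 4*I*sqrt(6))
(20103 - 16566)/(-44265 + E(-74)) = (20103 - 16566)/(-44265 + 4*I*sqrt(6)) = 3537/(-44265 + 4*I*sqrt(6))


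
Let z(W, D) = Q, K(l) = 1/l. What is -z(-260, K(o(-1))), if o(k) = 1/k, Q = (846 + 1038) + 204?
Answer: -2088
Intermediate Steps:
Q = 2088 (Q = 1884 + 204 = 2088)
z(W, D) = 2088
-z(-260, K(o(-1))) = -1*2088 = -2088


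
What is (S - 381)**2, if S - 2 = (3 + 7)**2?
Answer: 77841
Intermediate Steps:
S = 102 (S = 2 + (3 + 7)**2 = 2 + 10**2 = 2 + 100 = 102)
(S - 381)**2 = (102 - 381)**2 = (-279)**2 = 77841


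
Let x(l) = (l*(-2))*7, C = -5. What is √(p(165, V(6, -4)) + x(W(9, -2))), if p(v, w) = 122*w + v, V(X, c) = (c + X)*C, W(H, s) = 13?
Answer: I*√1237 ≈ 35.171*I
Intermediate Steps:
V(X, c) = -5*X - 5*c (V(X, c) = (c + X)*(-5) = (X + c)*(-5) = -5*X - 5*c)
p(v, w) = v + 122*w
x(l) = -14*l (x(l) = -2*l*7 = -14*l)
√(p(165, V(6, -4)) + x(W(9, -2))) = √((165 + 122*(-5*6 - 5*(-4))) - 14*13) = √((165 + 122*(-30 + 20)) - 182) = √((165 + 122*(-10)) - 182) = √((165 - 1220) - 182) = √(-1055 - 182) = √(-1237) = I*√1237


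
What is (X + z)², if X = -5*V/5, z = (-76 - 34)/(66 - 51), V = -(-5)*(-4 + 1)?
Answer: 529/9 ≈ 58.778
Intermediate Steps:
V = -15 (V = -(-5)*(-3) = -1*15 = -15)
z = -22/3 (z = -110/15 = -110*1/15 = -22/3 ≈ -7.3333)
X = 15 (X = -5*(-15)/5 = 75*(⅕) = 15)
(X + z)² = (15 - 22/3)² = (23/3)² = 529/9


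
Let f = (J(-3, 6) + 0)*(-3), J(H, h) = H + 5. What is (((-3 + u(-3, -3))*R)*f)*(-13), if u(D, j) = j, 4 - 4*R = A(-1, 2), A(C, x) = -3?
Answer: -819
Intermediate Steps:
J(H, h) = 5 + H
R = 7/4 (R = 1 - 1/4*(-3) = 1 + 3/4 = 7/4 ≈ 1.7500)
f = -6 (f = ((5 - 3) + 0)*(-3) = (2 + 0)*(-3) = 2*(-3) = -6)
(((-3 + u(-3, -3))*R)*f)*(-13) = (((-3 - 3)*(7/4))*(-6))*(-13) = (-6*7/4*(-6))*(-13) = -21/2*(-6)*(-13) = 63*(-13) = -819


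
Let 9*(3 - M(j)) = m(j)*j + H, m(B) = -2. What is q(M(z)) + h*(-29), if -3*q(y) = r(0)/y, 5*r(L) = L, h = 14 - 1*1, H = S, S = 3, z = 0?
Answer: -377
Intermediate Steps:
H = 3
h = 13 (h = 14 - 1 = 13)
M(j) = 8/3 + 2*j/9 (M(j) = 3 - (-2*j + 3)/9 = 3 - (3 - 2*j)/9 = 3 + (-1/3 + 2*j/9) = 8/3 + 2*j/9)
r(L) = L/5
q(y) = 0 (q(y) = -(1/5)*0/(3*y) = -0/y = -1/3*0 = 0)
q(M(z)) + h*(-29) = 0 + 13*(-29) = 0 - 377 = -377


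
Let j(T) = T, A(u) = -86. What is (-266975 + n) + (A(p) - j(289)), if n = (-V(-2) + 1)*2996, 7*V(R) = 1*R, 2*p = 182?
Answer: -263498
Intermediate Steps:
p = 91 (p = (1/2)*182 = 91)
V(R) = R/7 (V(R) = (1*R)/7 = R/7)
n = 3852 (n = (-(-2)/7 + 1)*2996 = (-1*(-2/7) + 1)*2996 = (2/7 + 1)*2996 = (9/7)*2996 = 3852)
(-266975 + n) + (A(p) - j(289)) = (-266975 + 3852) + (-86 - 1*289) = -263123 + (-86 - 289) = -263123 - 375 = -263498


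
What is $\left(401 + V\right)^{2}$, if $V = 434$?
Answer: $697225$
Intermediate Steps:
$\left(401 + V\right)^{2} = \left(401 + 434\right)^{2} = 835^{2} = 697225$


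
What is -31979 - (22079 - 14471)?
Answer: -39587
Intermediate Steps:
-31979 - (22079 - 14471) = -31979 - 1*7608 = -31979 - 7608 = -39587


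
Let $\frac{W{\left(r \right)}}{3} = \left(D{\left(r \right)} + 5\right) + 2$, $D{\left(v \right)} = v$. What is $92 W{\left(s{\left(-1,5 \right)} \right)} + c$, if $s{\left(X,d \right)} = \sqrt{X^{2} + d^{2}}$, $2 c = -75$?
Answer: $\frac{3789}{2} + 276 \sqrt{26} \approx 3301.8$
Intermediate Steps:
$c = - \frac{75}{2}$ ($c = \frac{1}{2} \left(-75\right) = - \frac{75}{2} \approx -37.5$)
$W{\left(r \right)} = 21 + 3 r$ ($W{\left(r \right)} = 3 \left(\left(r + 5\right) + 2\right) = 3 \left(\left(5 + r\right) + 2\right) = 3 \left(7 + r\right) = 21 + 3 r$)
$92 W{\left(s{\left(-1,5 \right)} \right)} + c = 92 \left(21 + 3 \sqrt{\left(-1\right)^{2} + 5^{2}}\right) - \frac{75}{2} = 92 \left(21 + 3 \sqrt{1 + 25}\right) - \frac{75}{2} = 92 \left(21 + 3 \sqrt{26}\right) - \frac{75}{2} = \left(1932 + 276 \sqrt{26}\right) - \frac{75}{2} = \frac{3789}{2} + 276 \sqrt{26}$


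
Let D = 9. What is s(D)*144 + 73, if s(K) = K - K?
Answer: 73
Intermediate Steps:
s(K) = 0
s(D)*144 + 73 = 0*144 + 73 = 0 + 73 = 73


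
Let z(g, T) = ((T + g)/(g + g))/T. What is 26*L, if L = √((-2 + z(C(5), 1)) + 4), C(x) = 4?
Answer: 13*√42/2 ≈ 42.125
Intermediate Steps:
z(g, T) = (T + g)/(2*T*g) (z(g, T) = ((T + g)/((2*g)))/T = ((T + g)*(1/(2*g)))/T = ((T + g)/(2*g))/T = (T + g)/(2*T*g))
L = √42/4 (L = √((-2 + (½)*(1 + 4)/(1*4)) + 4) = √((-2 + (½)*1*(¼)*5) + 4) = √((-2 + 5/8) + 4) = √(-11/8 + 4) = √(21/8) = √42/4 ≈ 1.6202)
26*L = 26*(√42/4) = 13*√42/2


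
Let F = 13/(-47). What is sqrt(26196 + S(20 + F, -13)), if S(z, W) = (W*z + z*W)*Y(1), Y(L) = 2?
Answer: 4*sqrt(3475086)/47 ≈ 158.65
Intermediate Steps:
F = -13/47 (F = 13*(-1/47) = -13/47 ≈ -0.27660)
S(z, W) = 4*W*z (S(z, W) = (W*z + z*W)*2 = (W*z + W*z)*2 = (2*W*z)*2 = 4*W*z)
sqrt(26196 + S(20 + F, -13)) = sqrt(26196 + 4*(-13)*(20 - 13/47)) = sqrt(26196 + 4*(-13)*(927/47)) = sqrt(26196 - 48204/47) = sqrt(1183008/47) = 4*sqrt(3475086)/47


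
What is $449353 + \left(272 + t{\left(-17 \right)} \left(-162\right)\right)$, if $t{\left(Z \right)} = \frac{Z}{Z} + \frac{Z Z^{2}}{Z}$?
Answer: $402645$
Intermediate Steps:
$t{\left(Z \right)} = 1 + Z^{2}$ ($t{\left(Z \right)} = 1 + \frac{Z^{3}}{Z} = 1 + Z^{2}$)
$449353 + \left(272 + t{\left(-17 \right)} \left(-162\right)\right) = 449353 + \left(272 + \left(1 + \left(-17\right)^{2}\right) \left(-162\right)\right) = 449353 + \left(272 + \left(1 + 289\right) \left(-162\right)\right) = 449353 + \left(272 + 290 \left(-162\right)\right) = 449353 + \left(272 - 46980\right) = 449353 - 46708 = 402645$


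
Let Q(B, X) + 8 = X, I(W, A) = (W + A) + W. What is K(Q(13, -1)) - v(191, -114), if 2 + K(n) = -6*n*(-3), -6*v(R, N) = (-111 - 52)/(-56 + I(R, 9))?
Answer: -329803/2010 ≈ -164.08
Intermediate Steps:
I(W, A) = A + 2*W (I(W, A) = (A + W) + W = A + 2*W)
Q(B, X) = -8 + X
v(R, N) = 163/(6*(-47 + 2*R)) (v(R, N) = -(-111 - 52)/(6*(-56 + (9 + 2*R))) = -(-163)/(6*(-47 + 2*R)) = 163/(6*(-47 + 2*R)))
K(n) = -2 + 18*n (K(n) = -2 - 6*n*(-3) = -2 + 18*n)
K(Q(13, -1)) - v(191, -114) = (-2 + 18*(-8 - 1)) - 163/(6*(-47 + 2*191)) = (-2 + 18*(-9)) - 163/(6*(-47 + 382)) = (-2 - 162) - 163/(6*335) = -164 - 163/(6*335) = -164 - 1*163/2010 = -164 - 163/2010 = -329803/2010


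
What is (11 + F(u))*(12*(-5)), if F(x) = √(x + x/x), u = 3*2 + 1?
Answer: -660 - 120*√2 ≈ -829.71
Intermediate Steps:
u = 7 (u = 6 + 1 = 7)
F(x) = √(1 + x) (F(x) = √(x + 1) = √(1 + x))
(11 + F(u))*(12*(-5)) = (11 + √(1 + 7))*(12*(-5)) = (11 + √8)*(-60) = (11 + 2*√2)*(-60) = -660 - 120*√2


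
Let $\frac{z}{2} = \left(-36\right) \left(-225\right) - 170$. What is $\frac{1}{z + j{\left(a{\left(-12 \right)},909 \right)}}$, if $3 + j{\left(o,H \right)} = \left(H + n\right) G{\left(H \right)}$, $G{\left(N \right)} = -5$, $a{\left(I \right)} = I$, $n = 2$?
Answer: $\frac{1}{11302} \approx 8.848 \cdot 10^{-5}$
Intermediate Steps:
$j{\left(o,H \right)} = -13 - 5 H$ ($j{\left(o,H \right)} = -3 + \left(H + 2\right) \left(-5\right) = -3 + \left(2 + H\right) \left(-5\right) = -3 - \left(10 + 5 H\right) = -13 - 5 H$)
$z = 15860$ ($z = 2 \left(\left(-36\right) \left(-225\right) - 170\right) = 2 \left(8100 - 170\right) = 2 \cdot 7930 = 15860$)
$\frac{1}{z + j{\left(a{\left(-12 \right)},909 \right)}} = \frac{1}{15860 - 4558} = \frac{1}{11302}$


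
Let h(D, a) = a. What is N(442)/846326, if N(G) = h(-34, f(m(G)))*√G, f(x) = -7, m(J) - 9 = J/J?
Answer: -7*√442/846326 ≈ -0.00017389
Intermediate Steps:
m(J) = 10 (m(J) = 9 + J/J = 9 + 1 = 10)
N(G) = -7*√G
N(442)/846326 = -7*√442/846326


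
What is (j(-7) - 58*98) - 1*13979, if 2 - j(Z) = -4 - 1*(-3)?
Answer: -19660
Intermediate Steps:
j(Z) = 3 (j(Z) = 2 - (-4 - 1*(-3)) = 2 - (-4 + 3) = 2 - 1*(-1) = 2 + 1 = 3)
(j(-7) - 58*98) - 1*13979 = (3 - 58*98) - 1*13979 = (3 - 5684) - 13979 = -5681 - 13979 = -19660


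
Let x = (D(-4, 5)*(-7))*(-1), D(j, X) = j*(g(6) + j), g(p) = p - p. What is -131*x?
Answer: -14672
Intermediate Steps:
g(p) = 0
D(j, X) = j² (D(j, X) = j*(0 + j) = j*j = j²)
x = 112 (x = ((-4)²*(-7))*(-1) = (16*(-7))*(-1) = -112*(-1) = 112)
-131*x = -131*112 = -14672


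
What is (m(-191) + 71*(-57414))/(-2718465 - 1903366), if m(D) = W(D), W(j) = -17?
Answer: 4076411/4621831 ≈ 0.88199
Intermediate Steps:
m(D) = -17
(m(-191) + 71*(-57414))/(-2718465 - 1903366) = (-17 + 71*(-57414))/(-2718465 - 1903366) = (-17 - 4076394)/(-4621831) = -4076411*(-1/4621831) = 4076411/4621831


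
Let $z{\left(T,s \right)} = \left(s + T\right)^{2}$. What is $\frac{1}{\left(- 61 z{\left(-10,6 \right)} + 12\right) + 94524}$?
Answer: $\frac{1}{93560} \approx 1.0688 \cdot 10^{-5}$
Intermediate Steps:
$z{\left(T,s \right)} = \left(T + s\right)^{2}$
$\frac{1}{\left(- 61 z{\left(-10,6 \right)} + 12\right) + 94524} = \frac{1}{\left(- 61 \left(-10 + 6\right)^{2} + 12\right) + 94524} = \frac{1}{\left(- 61 \left(-4\right)^{2} + 12\right) + 94524} = \frac{1}{\left(\left(-61\right) 16 + 12\right) + 94524} = \frac{1}{\left(-976 + 12\right) + 94524} = \frac{1}{-964 + 94524} = \frac{1}{93560}$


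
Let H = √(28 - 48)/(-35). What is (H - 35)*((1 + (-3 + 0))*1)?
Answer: 70 + 4*I*√5/35 ≈ 70.0 + 0.25555*I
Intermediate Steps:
H = -2*I*√5/35 (H = √(-20)*(-1/35) = (2*I*√5)*(-1/35) = -2*I*√5/35 ≈ -0.12778*I)
(H - 35)*((1 + (-3 + 0))*1) = (-2*I*√5/35 - 35)*((1 + (-3 + 0))*1) = (-35 - 2*I*√5/35)*((1 - 3)*1) = (-35 - 2*I*√5/35)*(-2*1) = (-35 - 2*I*√5/35)*(-2) = 70 + 4*I*√5/35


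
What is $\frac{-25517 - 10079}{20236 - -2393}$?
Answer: $- \frac{35596}{22629} \approx -1.573$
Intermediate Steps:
$\frac{-25517 - 10079}{20236 - -2393} = - \frac{35596}{20236 + \left(-7520 + 9913\right)} = - \frac{35596}{20236 + 2393} = - \frac{35596}{22629}$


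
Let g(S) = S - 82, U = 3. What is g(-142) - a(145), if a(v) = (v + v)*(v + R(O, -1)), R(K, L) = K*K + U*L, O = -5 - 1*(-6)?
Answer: -41694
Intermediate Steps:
O = 1 (O = -5 + 6 = 1)
g(S) = -82 + S
R(K, L) = K² + 3*L (R(K, L) = K*K + 3*L = K² + 3*L)
a(v) = 2*v*(-2 + v) (a(v) = (v + v)*(v + (1² + 3*(-1))) = (2*v)*(v + (1 - 3)) = (2*v)*(v - 2) = (2*v)*(-2 + v) = 2*v*(-2 + v))
g(-142) - a(145) = (-82 - 142) - 2*145*(-2 + 145) = -224 - 2*145*143 = -224 - 1*41470 = -224 - 41470 = -41694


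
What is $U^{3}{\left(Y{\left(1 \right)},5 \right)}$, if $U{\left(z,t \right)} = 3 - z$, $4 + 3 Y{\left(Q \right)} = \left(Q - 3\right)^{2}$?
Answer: $27$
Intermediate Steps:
$Y{\left(Q \right)} = - \frac{4}{3} + \frac{\left(-3 + Q\right)^{2}}{3}$ ($Y{\left(Q \right)} = - \frac{4}{3} + \frac{\left(Q - 3\right)^{2}}{3} = - \frac{4}{3} + \frac{\left(-3 + Q\right)^{2}}{3}$)
$U^{3}{\left(Y{\left(1 \right)},5 \right)} = \left(3 - \left(- \frac{4}{3} + \frac{\left(-3 + 1\right)^{2}}{3}\right)\right)^{3} = \left(3 - \left(- \frac{4}{3} + \frac{\left(-2\right)^{2}}{3}\right)\right)^{3} = \left(3 - \left(- \frac{4}{3} + \frac{1}{3} \cdot 4\right)\right)^{3} = \left(3 - \left(- \frac{4}{3} + \frac{4}{3}\right)\right)^{3} = \left(3 - 0\right)^{3} = \left(3 + 0\right)^{3} = 3^{3} = 27$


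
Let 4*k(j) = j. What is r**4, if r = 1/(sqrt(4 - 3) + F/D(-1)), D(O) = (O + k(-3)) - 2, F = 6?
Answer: 625/81 ≈ 7.7160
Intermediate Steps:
k(j) = j/4
D(O) = -11/4 + O (D(O) = (O + (1/4)*(-3)) - 2 = (O - 3/4) - 2 = (-3/4 + O) - 2 = -11/4 + O)
r = -5/3 (r = 1/(sqrt(4 - 3) + 6/(-11/4 - 1)) = 1/(sqrt(1) + 6/(-15/4)) = 1/(1 + 6*(-4/15)) = 1/(1 - 8/5) = 1/(-3/5) = -5/3 ≈ -1.6667)
r**4 = (-5/3)**4 = 625/81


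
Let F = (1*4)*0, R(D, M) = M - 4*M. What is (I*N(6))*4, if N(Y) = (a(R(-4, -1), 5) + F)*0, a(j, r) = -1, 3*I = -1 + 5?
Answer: 0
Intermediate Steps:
I = 4/3 (I = (-1 + 5)/3 = (⅓)*4 = 4/3 ≈ 1.3333)
R(D, M) = -3*M
F = 0 (F = 4*0 = 0)
N(Y) = 0 (N(Y) = (-1 + 0)*0 = -1*0 = 0)
(I*N(6))*4 = ((4/3)*0)*4 = 0*4 = 0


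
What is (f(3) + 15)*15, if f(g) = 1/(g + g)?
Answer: 455/2 ≈ 227.50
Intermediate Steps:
f(g) = 1/(2*g)
(f(3) + 15)*15 = ((1/2)/3 + 15)*15 = ((1/2)*(1/3) + 15)*15 = (1/6 + 15)*15 = (91/6)*15 = 455/2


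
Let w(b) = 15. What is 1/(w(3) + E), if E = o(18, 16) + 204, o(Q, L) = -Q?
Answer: 1/201 ≈ 0.0049751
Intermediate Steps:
E = 186 (E = -1*18 + 204 = -18 + 204 = 186)
1/(w(3) + E) = 1/(15 + 186) = 1/201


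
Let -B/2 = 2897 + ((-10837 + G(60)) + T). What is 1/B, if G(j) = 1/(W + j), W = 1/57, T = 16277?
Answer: -3421/57041868 ≈ -5.9974e-5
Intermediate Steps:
W = 1/57 ≈ 0.017544
G(j) = 1/(1/57 + j)
B = -57041868/3421 (B = -2*(2897 + ((-10837 + 57/(1 + 57*60)) + 16277)) = -2*(2897 + ((-10837 + 57/(1 + 3420)) + 16277)) = -2*(2897 + ((-10837 + 57/3421) + 16277)) = -2*(2897 + (-37073320/3421 + 16277)) = -2*(2897 + 18610297/3421) = -2*28520934/3421 = -57041868/3421 ≈ -16674.)
1/B = 1/(-57041868/3421) = -3421/57041868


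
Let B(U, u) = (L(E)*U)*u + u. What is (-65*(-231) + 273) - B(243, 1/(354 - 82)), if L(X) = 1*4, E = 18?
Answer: 4157363/272 ≈ 15284.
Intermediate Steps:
L(X) = 4
B(U, u) = u + 4*U*u (B(U, u) = (4*U)*u + u = 4*U*u + u = u + 4*U*u)
(-65*(-231) + 273) - B(243, 1/(354 - 82)) = (-65*(-231) + 273) - (1 + 4*243)/(354 - 82) = (15015 + 273) - (1 + 972)/272 = 15288 - 973/272 = 4157363/272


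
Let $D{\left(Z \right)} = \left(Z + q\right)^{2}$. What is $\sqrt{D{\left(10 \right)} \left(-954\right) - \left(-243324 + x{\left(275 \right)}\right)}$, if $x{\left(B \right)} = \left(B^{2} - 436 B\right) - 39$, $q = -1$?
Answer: $2 \sqrt{52591} \approx 458.65$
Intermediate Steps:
$x{\left(B \right)} = -39 + B^{2} - 436 B$
$D{\left(Z \right)} = \left(-1 + Z\right)^{2}$ ($D{\left(Z \right)} = \left(Z - 1\right)^{2} = \left(-1 + Z\right)^{2}$)
$\sqrt{D{\left(10 \right)} \left(-954\right) - \left(-243324 + x{\left(275 \right)}\right)} = \sqrt{\left(-1 + 10\right)^{2} \left(-954\right) + \left(243324 - \left(-39 + 275^{2} - 119900\right)\right)} = \sqrt{9^{2} \left(-954\right) + \left(243324 - \left(-39 + 75625 - 119900\right)\right)} = \sqrt{81 \left(-954\right) + \left(243324 - -44314\right)} = \sqrt{-77274 + \left(243324 + 44314\right)} = \sqrt{-77274 + 287638} = \sqrt{210364} = 2 \sqrt{52591}$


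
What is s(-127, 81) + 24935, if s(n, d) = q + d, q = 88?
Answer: 25104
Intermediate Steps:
s(n, d) = 88 + d
s(-127, 81) + 24935 = (88 + 81) + 24935 = 169 + 24935 = 25104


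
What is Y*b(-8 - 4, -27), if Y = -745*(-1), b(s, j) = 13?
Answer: 9685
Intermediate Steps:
Y = 745
Y*b(-8 - 4, -27) = 745*13 = 9685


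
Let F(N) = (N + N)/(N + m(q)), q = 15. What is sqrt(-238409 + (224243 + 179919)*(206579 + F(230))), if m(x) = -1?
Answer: sqrt(4378401624887629)/229 ≈ 2.8895e+5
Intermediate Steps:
F(N) = 2*N/(-1 + N) (F(N) = (N + N)/(N - 1) = (2*N)/(-1 + N) = 2*N/(-1 + N))
sqrt(-238409 + (224243 + 179919)*(206579 + F(230))) = sqrt(-238409 + (224243 + 179919)*(206579 + 2*230/(-1 + 230))) = sqrt(-238409 + 404162*(206579 + 2*230/229)) = sqrt(-238409 + 404162*(206579 + 2*230*(1/229))) = sqrt(-238409 + 404162*(206579 + 460/229)) = sqrt(-238409 + 404162*(47307051/229)) = sqrt(-238409 + 19119712346262/229) = sqrt(19119657750601/229) = sqrt(4378401624887629)/229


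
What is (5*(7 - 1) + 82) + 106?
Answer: 218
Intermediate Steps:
(5*(7 - 1) + 82) + 106 = (5*6 + 82) + 106 = (30 + 82) + 106 = 112 + 106 = 218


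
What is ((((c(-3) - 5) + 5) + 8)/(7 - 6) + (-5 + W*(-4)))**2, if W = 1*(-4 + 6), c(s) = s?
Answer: 64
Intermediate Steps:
W = 2 (W = 1*2 = 2)
((((c(-3) - 5) + 5) + 8)/(7 - 6) + (-5 + W*(-4)))**2 = ((((-3 - 5) + 5) + 8)/(7 - 6) + (-5 + 2*(-4)))**2 = (((-8 + 5) + 8)/1 + (-5 - 8))**2 = ((-3 + 8)*1 - 13)**2 = (5*1 - 13)**2 = (5 - 13)**2 = (-8)**2 = 64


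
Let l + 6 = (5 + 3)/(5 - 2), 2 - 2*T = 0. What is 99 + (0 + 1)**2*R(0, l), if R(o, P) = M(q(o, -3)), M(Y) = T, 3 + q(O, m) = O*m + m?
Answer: 100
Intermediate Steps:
T = 1 (T = 1 - 1/2*0 = 1 + 0 = 1)
q(O, m) = -3 + m + O*m (q(O, m) = -3 + (O*m + m) = -3 + (m + O*m) = -3 + m + O*m)
l = -10/3 (l = -6 + (5 + 3)/(5 - 2) = -6 + 8/3 = -10/3 ≈ -3.3333)
M(Y) = 1
R(o, P) = 1
99 + (0 + 1)**2*R(0, l) = 99 + (0 + 1)**2*1 = 99 + 1**2*1 = 99 + 1*1 = 99 + 1 = 100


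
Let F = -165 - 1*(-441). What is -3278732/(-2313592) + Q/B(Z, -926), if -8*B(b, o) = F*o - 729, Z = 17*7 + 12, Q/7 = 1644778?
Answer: 7640703138197/21178042770 ≈ 360.78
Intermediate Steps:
Q = 11513446 (Q = 7*1644778 = 11513446)
F = 276 (F = -165 + 441 = 276)
Z = 131 (Z = 119 + 12 = 131)
B(b, o) = 729/8 - 69*o/2 (B(b, o) = -(276*o - 729)/8 = -(-729 + 276*o)/8 = 729/8 - 69*o/2)
-3278732/(-2313592) + Q/B(Z, -926) = -3278732/(-2313592) + 11513446/(729/8 - 69/2*(-926)) = -3278732*(-1/2313592) + 11513446/(729/8 + 31947) = 819683/578398 + 11513446/(256305/8) = 819683/578398 + 11513446*(8/256305) = 819683/578398 + 13158224/36615 = 7640703138197/21178042770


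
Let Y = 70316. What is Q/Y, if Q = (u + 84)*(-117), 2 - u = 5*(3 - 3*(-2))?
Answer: -4797/70316 ≈ -0.068221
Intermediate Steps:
u = -43 (u = 2 - 5*(3 - 3*(-2)) = 2 - 5*(3 + 6) = 2 - 5*9 = 2 - 1*45 = 2 - 45 = -43)
Q = -4797 (Q = (-43 + 84)*(-117) = 41*(-117) = -4797)
Q/Y = -4797/70316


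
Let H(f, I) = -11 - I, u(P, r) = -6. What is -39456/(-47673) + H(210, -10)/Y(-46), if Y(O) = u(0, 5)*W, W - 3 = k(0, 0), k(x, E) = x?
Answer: 84209/95346 ≈ 0.88319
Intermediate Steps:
W = 3 (W = 3 + 0 = 3)
Y(O) = -18 (Y(O) = -6*3 = -18)
-39456/(-47673) + H(210, -10)/Y(-46) = -39456/(-47673) + (-11 - 1*(-10))/(-18) = -39456*(-1/47673) + (-11 + 10)*(-1/18) = 4384/5297 - 1*(-1/18) = 4384/5297 + 1/18 = 84209/95346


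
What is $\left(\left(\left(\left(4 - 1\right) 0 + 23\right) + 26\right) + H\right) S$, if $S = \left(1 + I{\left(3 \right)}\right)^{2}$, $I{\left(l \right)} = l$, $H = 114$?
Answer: $2608$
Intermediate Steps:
$S = 16$ ($S = \left(1 + 3\right)^{2} = 4^{2} = 16$)
$\left(\left(\left(\left(4 - 1\right) 0 + 23\right) + 26\right) + H\right) S = \left(\left(\left(\left(4 - 1\right) 0 + 23\right) + 26\right) + 114\right) 16 = \left(\left(\left(3 \cdot 0 + 23\right) + 26\right) + 114\right) 16 = \left(\left(\left(0 + 23\right) + 26\right) + 114\right) 16 = \left(\left(23 + 26\right) + 114\right) 16 = \left(49 + 114\right) 16 = 163 \cdot 16 = 2608$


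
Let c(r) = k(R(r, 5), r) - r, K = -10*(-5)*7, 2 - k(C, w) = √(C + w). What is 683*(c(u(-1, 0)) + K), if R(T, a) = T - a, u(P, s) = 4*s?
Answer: 240416 - 683*I*√5 ≈ 2.4042e+5 - 1527.2*I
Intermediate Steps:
k(C, w) = 2 - √(C + w)
K = 350 (K = 50*7 = 350)
c(r) = 2 - r - √(-5 + 2*r) (c(r) = (2 - √((r - 1*5) + r)) - r = (2 - √((r - 5) + r)) - r = (2 - √((-5 + r) + r)) - r = (2 - √(-5 + 2*r)) - r = 2 - r - √(-5 + 2*r))
683*(c(u(-1, 0)) + K) = 683*((2 - 4*0 - √(-5 + 2*(4*0))) + 350) = 683*((2 - 1*0 - √(-5 + 2*0)) + 350) = 683*((2 + 0 - √(-5 + 0)) + 350) = 683*((2 + 0 - √(-5)) + 350) = 683*((2 + 0 - I*√5) + 350) = 683*((2 - I*√5) + 350) = 683*(352 - I*√5) = 240416 - 683*I*√5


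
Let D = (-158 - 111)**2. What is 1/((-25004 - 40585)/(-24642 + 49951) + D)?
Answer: 25309/1831318960 ≈ 1.3820e-5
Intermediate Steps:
D = 72361 (D = (-269)**2 = 72361)
1/((-25004 - 40585)/(-24642 + 49951) + D) = 1/((-25004 - 40585)/(-24642 + 49951) + 72361) = 1/(-65589/25309 + 72361) = 1/(1831318960/25309) = 25309/1831318960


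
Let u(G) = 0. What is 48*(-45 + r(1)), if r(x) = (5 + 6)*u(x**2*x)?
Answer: -2160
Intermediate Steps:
r(x) = 0 (r(x) = (5 + 6)*0 = 11*0 = 0)
48*(-45 + r(1)) = 48*(-45 + 0) = 48*(-45) = -2160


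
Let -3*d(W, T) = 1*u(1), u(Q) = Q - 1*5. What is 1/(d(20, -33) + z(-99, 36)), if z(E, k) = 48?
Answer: 3/148 ≈ 0.020270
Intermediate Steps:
u(Q) = -5 + Q (u(Q) = Q - 5 = -5 + Q)
d(W, T) = 4/3 (d(W, T) = -(-5 + 1)/3 = -(-4)/3 = -⅓*(-4) = 4/3)
1/(d(20, -33) + z(-99, 36)) = 1/(4/3 + 48) = 1/(148/3) = 3/148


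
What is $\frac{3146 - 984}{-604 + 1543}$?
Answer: $\frac{2162}{939} \approx 2.3024$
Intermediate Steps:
$\frac{3146 - 984}{-604 + 1543} = \frac{2162}{939}$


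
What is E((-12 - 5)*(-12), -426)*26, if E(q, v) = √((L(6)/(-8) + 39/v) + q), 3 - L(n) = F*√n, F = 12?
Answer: 13*√(16416194 + 120984*√6)/142 ≈ 374.26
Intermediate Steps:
L(n) = 3 - 12*√n
E(q, v) = √(-3/8 + q + 39/v + 3*√6/2) (E(q, v) = √(((3 - 12*√6)/(-8) + 39/v) + q) = √(((3 - 12*√6)*(-⅛) + 39/v) + q) = √(((-3/8 + 3*√6/2) + 39/v) + q) = √((-3/8 + 39/v + 3*√6/2) + q) = √(-3/8 + q + 39/v + 3*√6/2))
E((-12 - 5)*(-12), -426)*26 = (√(-6 + 16*((-12 - 5)*(-12)) + 24*√6 + 624/(-426))/4)*26 = (√(-6 + 16*(-17*(-12)) + 24*√6 + 624*(-1/426))/4)*26 = (√(-6 + 16*204 + 24*√6 - 104/71)/4)*26 = (√(-6 + 3264 + 24*√6 - 104/71)/4)*26 = (√(231214/71 + 24*√6)/4)*26 = 13*√(231214/71 + 24*√6)/2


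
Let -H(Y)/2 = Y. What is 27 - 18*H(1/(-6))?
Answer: 21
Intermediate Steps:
H(Y) = -2*Y
27 - 18*H(1/(-6)) = 27 - (-36)*1/(-6) = 27 - (-36)*1*(-⅙) = 27 - (-36)*(-1)/6 = 27 - 18*⅓ = 27 - 6 = 21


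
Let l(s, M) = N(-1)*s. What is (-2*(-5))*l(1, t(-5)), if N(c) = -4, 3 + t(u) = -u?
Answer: -40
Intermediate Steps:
t(u) = -3 - u
l(s, M) = -4*s
(-2*(-5))*l(1, t(-5)) = (-2*(-5))*(-4*1) = 10*(-4) = -40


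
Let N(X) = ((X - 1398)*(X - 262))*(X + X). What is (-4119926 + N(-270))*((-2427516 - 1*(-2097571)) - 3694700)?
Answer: 1945122865597070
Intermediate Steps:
N(X) = 2*X*(-1398 + X)*(-262 + X) (N(X) = ((-1398 + X)*(-262 + X))*(2*X) = 2*X*(-1398 + X)*(-262 + X))
(-4119926 + N(-270))*((-2427516 - 1*(-2097571)) - 3694700) = (-4119926 + 2*(-270)*(366276 + (-270)**2 - 1660*(-270)))*((-2427516 - 1*(-2097571)) - 3694700) = (-4119926 + 2*(-270)*(366276 + 72900 + 448200))*((-2427516 + 2097571) - 3694700) = (-4119926 + 2*(-270)*887376)*(-329945 - 3694700) = (-4119926 - 479183040)*(-4024645) = -483302966*(-4024645) = 1945122865597070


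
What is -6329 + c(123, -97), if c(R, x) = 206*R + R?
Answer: 19132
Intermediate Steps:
c(R, x) = 207*R
-6329 + c(123, -97) = -6329 + 207*123 = -6329 + 25461 = 19132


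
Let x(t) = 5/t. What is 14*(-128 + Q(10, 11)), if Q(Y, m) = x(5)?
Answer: -1778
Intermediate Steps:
Q(Y, m) = 1 (Q(Y, m) = 5/5 = 5*(⅕) = 1)
14*(-128 + Q(10, 11)) = 14*(-128 + 1) = 14*(-127) = -1778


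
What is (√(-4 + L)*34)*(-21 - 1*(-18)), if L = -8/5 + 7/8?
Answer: -153*I*√210/10 ≈ -221.72*I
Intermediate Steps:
L = -29/40 (L = -8*⅕ + 7*(⅛) = -8/5 + 7/8 = -29/40 ≈ -0.72500)
(√(-4 + L)*34)*(-21 - 1*(-18)) = (√(-4 - 29/40)*34)*(-21 - 1*(-18)) = (√(-189/40)*34)*(-21 + 18) = ((3*I*√210/20)*34)*(-3) = (51*I*√210/10)*(-3) = -153*I*√210/10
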